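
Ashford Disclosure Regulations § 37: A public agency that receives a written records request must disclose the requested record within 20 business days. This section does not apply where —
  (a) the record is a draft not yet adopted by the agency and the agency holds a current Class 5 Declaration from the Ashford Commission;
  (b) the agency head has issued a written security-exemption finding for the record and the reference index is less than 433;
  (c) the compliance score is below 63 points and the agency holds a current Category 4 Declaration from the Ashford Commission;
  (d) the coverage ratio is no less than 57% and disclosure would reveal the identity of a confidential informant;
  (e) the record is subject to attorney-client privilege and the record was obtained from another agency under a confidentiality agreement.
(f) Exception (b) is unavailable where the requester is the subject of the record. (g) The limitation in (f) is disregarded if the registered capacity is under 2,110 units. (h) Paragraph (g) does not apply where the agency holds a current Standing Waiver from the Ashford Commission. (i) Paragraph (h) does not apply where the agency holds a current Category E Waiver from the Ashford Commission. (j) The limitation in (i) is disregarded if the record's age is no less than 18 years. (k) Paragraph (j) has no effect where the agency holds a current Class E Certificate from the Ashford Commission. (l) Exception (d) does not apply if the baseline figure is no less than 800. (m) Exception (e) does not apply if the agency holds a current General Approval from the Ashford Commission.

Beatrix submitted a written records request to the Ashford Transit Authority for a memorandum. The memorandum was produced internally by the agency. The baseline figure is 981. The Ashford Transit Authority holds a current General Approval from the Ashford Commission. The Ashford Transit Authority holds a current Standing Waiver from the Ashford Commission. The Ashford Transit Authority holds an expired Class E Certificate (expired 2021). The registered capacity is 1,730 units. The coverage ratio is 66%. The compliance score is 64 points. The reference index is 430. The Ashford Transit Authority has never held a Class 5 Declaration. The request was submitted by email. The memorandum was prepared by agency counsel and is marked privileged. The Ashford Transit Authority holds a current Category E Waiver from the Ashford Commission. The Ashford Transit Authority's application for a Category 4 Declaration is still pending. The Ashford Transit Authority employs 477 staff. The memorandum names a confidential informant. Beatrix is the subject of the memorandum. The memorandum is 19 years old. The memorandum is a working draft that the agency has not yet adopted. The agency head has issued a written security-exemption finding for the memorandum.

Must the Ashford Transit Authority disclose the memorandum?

Exception (a) requires that the agency holds a current Class 5 Declaration from the Ashford Commission; but no current Class 5 Declaration is held, so (a) is unavailable.
Exception (b) is satisfied on its face — a written security-exemption finding has been issued; the reference index is 430, less than the 433 limit. But: (f) is triggered — Beatrix is the subject of the memorandum. (g) operates (the registered capacity is 1,730 units, under the 2,110 units limit), but yields to (h): (h) operates against (g): a current Standing Waiver is held. (i) applies (a current Category E Waiver is held), but is set aside by (j): (j) operates against (i): the record's age is 19 years, meeting the 18 years threshold. (k) is not engaged (the Class E Certificate is not current), so (j) stands. (b) is therefore removed.
Exception (c) requires that the compliance score is below 63 points; but the compliance score is 64 points, not below 63 points, so (c) is unavailable.
Exception (d)'s conditions are all satisfied: the coverage ratio is 66%, meeting the 57% threshold; the memorandum names a confidential informant. Turning to paragraph (l): (l) applies — the baseline figure is 981, meeting the 800 threshold. So (d) is unavailable.
Exception (e) requires that the record was obtained from another agency under a confidentiality agreement; but the memorandum was produced internally, so (e) is unavailable.
No exception displaces § 37.

Yes — the Ashford Transit Authority must disclose the memorandum.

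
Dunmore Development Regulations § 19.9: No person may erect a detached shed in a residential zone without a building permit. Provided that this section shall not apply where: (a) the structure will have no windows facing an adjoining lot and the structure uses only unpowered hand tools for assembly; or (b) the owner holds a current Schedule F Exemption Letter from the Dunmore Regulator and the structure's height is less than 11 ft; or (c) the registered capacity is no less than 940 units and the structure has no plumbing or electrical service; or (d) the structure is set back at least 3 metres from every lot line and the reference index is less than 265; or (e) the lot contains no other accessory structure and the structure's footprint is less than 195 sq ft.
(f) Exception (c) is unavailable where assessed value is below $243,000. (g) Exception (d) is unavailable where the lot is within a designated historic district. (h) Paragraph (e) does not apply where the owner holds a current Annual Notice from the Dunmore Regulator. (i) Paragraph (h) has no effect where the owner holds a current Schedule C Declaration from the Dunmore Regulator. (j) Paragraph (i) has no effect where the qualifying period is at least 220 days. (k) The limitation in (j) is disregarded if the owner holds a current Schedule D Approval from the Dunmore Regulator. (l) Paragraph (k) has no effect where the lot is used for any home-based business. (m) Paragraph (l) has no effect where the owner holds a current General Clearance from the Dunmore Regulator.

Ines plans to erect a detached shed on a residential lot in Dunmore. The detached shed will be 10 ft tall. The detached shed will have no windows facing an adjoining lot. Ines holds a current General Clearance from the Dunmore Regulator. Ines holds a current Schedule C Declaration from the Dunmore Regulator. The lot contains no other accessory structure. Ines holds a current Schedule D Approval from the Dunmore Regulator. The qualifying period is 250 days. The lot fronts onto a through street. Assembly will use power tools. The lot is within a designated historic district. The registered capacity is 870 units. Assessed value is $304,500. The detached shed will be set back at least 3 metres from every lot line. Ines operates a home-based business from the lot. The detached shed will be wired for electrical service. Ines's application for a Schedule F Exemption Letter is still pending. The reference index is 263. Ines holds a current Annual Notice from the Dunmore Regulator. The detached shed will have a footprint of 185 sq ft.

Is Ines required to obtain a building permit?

No — exception (e) applies; Ines does not need a building permit.

Exception (a) requires that the structure uses only unpowered hand tools for assembly; but assembly uses power tools, so (a) is unavailable.
Exception (b) fails — there is no Schedule F Exemption Letter in force.
Exception (c) does not apply: the registered capacity is 870 units, short of 940 units.
Exception (d) is satisfied on its face — the setback is at least 3 m on every side; the reference index is 263, less than the 265 limit. But applying paragraph (g): (g) operates against (d): the lot is in a historic district. Exception (d) does not apply.
Exception (e): the lot has no other accessory structure; the structure's footprint is 185 sq ft, less than the 195 sq ft limit — every condition holds. As to paragraphs (h)–(m): (h) would limit (e) — a current Annual Notice is held — but (i) sets (h) aside: (i) applies — a current Schedule C Declaration is held. (j) would limit (i) — the qualifying period is 250 days, meeting the 220 days threshold — but (k) sets (j) aside: (k) operates — a current Schedule D Approval is held. (l) is triggered (a home-based business operates on the lot), but is overridden by (m): (m) operates against (l): a current General Clearance is held. So (e) applies.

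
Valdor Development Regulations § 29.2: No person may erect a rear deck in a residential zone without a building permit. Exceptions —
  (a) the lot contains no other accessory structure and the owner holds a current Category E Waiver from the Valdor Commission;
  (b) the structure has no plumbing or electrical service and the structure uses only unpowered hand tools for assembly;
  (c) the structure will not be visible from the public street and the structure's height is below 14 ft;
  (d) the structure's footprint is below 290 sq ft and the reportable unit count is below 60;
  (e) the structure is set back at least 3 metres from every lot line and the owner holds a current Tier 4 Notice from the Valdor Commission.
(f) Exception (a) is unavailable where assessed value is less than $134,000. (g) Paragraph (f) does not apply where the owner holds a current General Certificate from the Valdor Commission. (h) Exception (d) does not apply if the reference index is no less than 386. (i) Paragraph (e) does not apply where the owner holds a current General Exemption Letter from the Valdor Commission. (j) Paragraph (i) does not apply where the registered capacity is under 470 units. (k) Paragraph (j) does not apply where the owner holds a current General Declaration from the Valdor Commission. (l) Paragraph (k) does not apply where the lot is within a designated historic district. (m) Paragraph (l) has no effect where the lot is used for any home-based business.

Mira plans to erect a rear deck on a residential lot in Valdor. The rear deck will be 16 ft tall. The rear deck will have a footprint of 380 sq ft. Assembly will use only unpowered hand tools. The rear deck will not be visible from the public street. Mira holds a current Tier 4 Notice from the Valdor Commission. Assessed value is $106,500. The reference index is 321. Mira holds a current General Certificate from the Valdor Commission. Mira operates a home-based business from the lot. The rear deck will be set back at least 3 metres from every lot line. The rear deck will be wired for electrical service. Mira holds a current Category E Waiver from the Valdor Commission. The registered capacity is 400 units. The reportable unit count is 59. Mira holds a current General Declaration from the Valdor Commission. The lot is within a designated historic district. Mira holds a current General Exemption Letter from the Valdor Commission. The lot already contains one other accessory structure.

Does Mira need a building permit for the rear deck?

Exception (a) fails — the lot already has another accessory structure.
Exception (b) fails — electrical service is planned.
Exception (c) requires that the structure's height is below 14 ft; but the structure's height is 16 ft, not below 14 ft, so (c) is unavailable.
Exception (d) does not apply: the structure's footprint is 380 sq ft, not below 290 sq ft.
All of (e)'s requirements are met (the setback is at least 3 m on every side; a current Tier 4 Notice is held). But: (i) operates against (e): a current General Exemption Letter is held. (j) would limit (i) — the registered capacity is 400 units, under the 470 units limit — but (k) sets (j) aside: (k) is engaged — a current General Declaration is held. (l) is engaged (the lot is in a historic district), but yields to (m): (m) operates against (l): a home-based business operates on the lot. Exception (e) does not apply.
None of the exceptions is available; § 29.2 applies in full.

Yes — Mira must obtain a building permit.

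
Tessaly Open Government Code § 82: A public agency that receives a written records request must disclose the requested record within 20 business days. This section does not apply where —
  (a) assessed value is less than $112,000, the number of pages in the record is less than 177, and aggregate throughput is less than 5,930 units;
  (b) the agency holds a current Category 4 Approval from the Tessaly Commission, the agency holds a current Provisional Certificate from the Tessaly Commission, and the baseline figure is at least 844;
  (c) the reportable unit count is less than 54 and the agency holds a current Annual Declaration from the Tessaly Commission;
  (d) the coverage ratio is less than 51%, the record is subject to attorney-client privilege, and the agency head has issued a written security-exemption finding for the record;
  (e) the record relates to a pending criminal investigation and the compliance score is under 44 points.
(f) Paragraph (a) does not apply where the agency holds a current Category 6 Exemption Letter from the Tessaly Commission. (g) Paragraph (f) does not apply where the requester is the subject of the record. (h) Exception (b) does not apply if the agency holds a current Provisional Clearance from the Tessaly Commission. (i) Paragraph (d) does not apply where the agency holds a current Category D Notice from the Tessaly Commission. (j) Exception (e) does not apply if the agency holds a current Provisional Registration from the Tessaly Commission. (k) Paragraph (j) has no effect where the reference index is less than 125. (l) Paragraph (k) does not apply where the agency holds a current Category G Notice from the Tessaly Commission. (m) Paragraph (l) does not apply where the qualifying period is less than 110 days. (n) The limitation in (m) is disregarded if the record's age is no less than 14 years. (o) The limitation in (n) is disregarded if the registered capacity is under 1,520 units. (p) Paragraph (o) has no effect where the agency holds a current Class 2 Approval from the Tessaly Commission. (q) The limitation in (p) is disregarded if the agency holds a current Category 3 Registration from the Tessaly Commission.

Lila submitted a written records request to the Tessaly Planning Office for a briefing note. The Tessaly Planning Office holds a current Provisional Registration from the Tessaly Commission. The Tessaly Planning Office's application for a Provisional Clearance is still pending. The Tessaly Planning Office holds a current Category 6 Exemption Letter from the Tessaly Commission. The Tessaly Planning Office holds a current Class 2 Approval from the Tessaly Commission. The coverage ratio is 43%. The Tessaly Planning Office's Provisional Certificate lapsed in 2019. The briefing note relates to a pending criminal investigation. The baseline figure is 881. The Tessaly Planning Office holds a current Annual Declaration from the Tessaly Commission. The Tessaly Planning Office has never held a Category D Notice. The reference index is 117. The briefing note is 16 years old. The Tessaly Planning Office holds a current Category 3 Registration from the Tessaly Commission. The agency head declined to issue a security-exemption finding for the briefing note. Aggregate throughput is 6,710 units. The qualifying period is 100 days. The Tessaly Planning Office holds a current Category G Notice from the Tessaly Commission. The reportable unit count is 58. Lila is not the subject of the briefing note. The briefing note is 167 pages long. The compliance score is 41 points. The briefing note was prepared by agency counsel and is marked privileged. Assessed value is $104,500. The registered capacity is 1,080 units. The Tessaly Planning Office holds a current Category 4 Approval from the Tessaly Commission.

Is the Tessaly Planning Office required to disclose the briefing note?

Exception (a) requires that aggregate throughput is less than 5,930 units; but aggregate throughput is 6,710 units, not less than 5,930 units, so (a) is unavailable.
Exception (b) requires that the agency holds a current Provisional Certificate from the Tessaly Commission; but no current Provisional Certificate is held, so (b) is unavailable.
Exception (c) does not apply: the reportable unit count is 58, not less than 54.
Exception (d) does not apply: the agency head declined to issue a security-exemption finding.
Exception (e)'s conditions are all satisfied: the briefing note relates to a pending investigation; the compliance score is 41 points, under the 44 points limit. Considering the limiting provisions: (j) operates (a current Provisional Registration is held), but is itself disapplied by (k): (k) operates against (j): the reference index is 117, less than the 125 limit. (l) is engaged (a current Category G Notice is held), but is overridden by (m): (m) operates against (l): the qualifying period is 100 days, less than the 110 days limit. (n) applies (the record's age is 16 years, meeting the 14 years threshold), but yields to (o): (o) operates against (n): the registered capacity is 1,080 units, under the 1,520 units limit. (p) is engaged (a current Class 2 Approval is held), but is overridden by (q): (q) is triggered — a current Category 3 Registration is held. Exception (e) stands.

No — exception (e) applies; the Tessaly Planning Office is not required to disclose the briefing note.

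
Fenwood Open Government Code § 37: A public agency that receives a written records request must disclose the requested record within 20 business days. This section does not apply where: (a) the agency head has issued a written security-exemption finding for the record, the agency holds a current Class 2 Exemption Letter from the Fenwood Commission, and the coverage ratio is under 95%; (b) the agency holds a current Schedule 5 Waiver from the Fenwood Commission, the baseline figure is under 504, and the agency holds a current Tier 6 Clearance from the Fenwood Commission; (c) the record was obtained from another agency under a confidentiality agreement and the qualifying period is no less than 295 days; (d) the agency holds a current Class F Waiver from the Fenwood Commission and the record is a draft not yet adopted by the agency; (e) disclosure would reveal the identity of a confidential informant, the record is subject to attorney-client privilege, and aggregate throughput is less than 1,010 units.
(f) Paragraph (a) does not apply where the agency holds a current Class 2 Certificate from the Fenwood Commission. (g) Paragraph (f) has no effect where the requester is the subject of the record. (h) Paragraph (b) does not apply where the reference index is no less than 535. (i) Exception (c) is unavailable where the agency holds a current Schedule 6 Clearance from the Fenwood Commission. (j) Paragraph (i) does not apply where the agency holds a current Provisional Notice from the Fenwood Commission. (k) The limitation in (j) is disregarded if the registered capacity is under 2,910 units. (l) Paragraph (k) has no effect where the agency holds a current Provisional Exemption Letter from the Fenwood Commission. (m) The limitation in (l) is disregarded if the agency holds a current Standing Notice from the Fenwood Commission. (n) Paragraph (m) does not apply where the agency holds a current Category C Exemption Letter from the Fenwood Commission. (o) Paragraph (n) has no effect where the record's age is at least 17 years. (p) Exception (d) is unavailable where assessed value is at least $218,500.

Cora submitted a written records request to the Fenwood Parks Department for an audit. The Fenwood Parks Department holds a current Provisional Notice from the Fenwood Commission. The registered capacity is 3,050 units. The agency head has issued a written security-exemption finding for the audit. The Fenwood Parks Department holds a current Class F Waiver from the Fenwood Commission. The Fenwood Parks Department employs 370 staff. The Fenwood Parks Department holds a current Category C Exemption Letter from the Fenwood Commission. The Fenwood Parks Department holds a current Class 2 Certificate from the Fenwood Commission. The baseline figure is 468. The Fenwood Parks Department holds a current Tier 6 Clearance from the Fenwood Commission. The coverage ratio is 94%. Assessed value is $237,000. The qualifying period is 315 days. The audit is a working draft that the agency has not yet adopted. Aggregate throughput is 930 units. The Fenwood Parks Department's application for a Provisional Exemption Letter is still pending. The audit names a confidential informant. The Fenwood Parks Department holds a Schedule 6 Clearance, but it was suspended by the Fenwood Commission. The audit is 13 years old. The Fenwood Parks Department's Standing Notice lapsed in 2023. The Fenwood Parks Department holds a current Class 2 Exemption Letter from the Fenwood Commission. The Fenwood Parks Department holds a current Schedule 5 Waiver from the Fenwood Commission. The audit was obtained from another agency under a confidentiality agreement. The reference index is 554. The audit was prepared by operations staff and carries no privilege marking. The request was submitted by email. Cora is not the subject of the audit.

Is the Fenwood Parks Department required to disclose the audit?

All of (a)'s requirements are met (a written security-exemption finding has been issued; a current Class 2 Exemption Letter is held; the coverage ratio is 94%, under the 95% limit). But applying paragraphs (f)–(g): (f) operates against (a): a current Class 2 Certificate is held. (g) is inapplicable (Cora is not the subject of the audit), so (f) stands. So (a) is unavailable.
Exception (b): a current Schedule 5 Waiver is held; the baseline figure is 468, under the 504 limit; a current Tier 6 Clearance is held — every condition holds. But: (h) is triggered — the reference index is 554, meeting the 535 threshold. So (b) is unavailable.
Exception (c): the audit was obtained under a confidentiality agreement; the qualifying period is 315 days, meeting the 295 days threshold — every condition holds. Applying paragraphs (i)–(o): (i) is inapplicable — there is no Schedule 6 Clearance in force. So (c) applies.
Exception (d)'s conditions are all satisfied: a current Class F Waiver is held; the audit is an unadopted draft. Turning to paragraph (p): (p) operates against (d): assessed value is $237,000, meeting the $218,500 threshold. Exception (d) does not apply.
Exception (e) fails — the audit carries no privilege marking.

No — exception (c) applies; the Fenwood Parks Department is not required to disclose the audit.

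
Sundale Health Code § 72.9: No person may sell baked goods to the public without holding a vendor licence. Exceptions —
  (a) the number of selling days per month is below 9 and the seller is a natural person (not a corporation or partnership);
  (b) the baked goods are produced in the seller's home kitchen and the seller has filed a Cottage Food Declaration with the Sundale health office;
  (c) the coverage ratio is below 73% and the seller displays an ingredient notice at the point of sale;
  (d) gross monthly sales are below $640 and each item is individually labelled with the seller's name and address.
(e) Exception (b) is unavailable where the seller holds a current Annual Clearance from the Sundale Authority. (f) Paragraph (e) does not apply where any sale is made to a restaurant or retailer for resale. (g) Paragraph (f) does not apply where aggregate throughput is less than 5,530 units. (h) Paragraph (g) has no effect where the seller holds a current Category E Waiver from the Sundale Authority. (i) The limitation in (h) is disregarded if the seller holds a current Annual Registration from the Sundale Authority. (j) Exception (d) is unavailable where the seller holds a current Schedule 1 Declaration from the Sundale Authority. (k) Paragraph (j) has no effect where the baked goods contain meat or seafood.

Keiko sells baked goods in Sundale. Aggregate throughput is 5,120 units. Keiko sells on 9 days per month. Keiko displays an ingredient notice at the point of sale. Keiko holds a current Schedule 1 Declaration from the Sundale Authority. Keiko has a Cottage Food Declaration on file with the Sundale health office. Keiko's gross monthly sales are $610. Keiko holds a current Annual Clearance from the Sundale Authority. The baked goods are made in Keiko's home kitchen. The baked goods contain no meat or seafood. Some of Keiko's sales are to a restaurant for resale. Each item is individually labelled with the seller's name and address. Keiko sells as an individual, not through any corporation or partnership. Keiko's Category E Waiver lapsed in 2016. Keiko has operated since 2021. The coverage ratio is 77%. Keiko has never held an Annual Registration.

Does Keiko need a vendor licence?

Yes — Keiko must hold a vendor licence.

Exception (a) does not apply: the number of selling days per month is 9, not below 9.
All of (b)'s requirements are met (the baked goods are home-kitchen produced; a Cottage Food Declaration is on file). But: (e) applies — a current Annual Clearance is held. (f) operates (some sales are to a restaurant for resale), but yields to (g): (g) is triggered — aggregate throughput is 5,120 units, less than the 5,530 units limit. (h), which would lift (g), is inapplicable — there is no Category E Waiver in force. Exception (b) does not apply.
Exception (c) requires that the coverage ratio is below 73%; but the coverage ratio is 77%, not below 73%, so (c) is unavailable.
Exception (d): gross monthly sales are $610, below the $640 limit; items are individually labelled — every condition holds. Turning to paragraphs (j)–(k): (j) operates against (d): a current Schedule 1 Declaration is held. (k), which would lift (j), does not operate here — the baked goods contain no meat or seafood. So (d) is unavailable.
No exception applies. The general rule governs.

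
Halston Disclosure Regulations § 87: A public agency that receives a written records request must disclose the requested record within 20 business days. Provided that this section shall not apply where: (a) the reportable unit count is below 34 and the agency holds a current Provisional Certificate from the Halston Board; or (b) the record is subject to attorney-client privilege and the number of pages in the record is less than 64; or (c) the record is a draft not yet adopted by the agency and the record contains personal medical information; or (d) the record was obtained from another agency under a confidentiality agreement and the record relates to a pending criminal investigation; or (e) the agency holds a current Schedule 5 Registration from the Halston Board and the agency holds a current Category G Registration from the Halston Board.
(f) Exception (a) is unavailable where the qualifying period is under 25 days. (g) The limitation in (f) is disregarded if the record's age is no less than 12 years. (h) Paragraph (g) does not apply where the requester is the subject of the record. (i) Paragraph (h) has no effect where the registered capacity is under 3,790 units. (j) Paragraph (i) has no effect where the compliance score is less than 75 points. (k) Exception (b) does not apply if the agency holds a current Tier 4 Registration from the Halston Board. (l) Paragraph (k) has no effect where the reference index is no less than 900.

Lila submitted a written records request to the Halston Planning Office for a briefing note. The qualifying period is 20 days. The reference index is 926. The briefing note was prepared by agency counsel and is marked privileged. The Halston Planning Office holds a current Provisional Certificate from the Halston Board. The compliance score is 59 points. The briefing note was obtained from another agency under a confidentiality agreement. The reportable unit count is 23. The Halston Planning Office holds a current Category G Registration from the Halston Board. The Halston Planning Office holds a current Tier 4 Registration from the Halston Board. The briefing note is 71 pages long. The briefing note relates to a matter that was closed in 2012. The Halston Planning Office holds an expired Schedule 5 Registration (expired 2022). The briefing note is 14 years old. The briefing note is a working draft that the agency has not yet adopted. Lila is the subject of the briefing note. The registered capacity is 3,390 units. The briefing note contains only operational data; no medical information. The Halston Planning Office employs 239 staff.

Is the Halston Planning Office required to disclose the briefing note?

Exception (a)'s conditions are all satisfied: the reportable unit count is 23, below the 34 limit; a current Provisional Certificate is held. Turning to paragraphs (f)–(j): (f) operates against (a): the qualifying period is 20 days, under the 25 days limit. (g) operates (the record's age is 14 years, meeting the 12 years threshold), but is overridden by (h): (h) operates against (g): Lila is the subject of the briefing note. (i) would limit (h) — the registered capacity is 3,390 units, under the 3,790 units limit — but (j) sets (i) aside: (j) applies — the compliance score is 59 points, less than the 75 points limit. Exception (a) does not apply.
Exception (b) requires that the number of pages in the record is less than 64; but the number of pages in the record is 71, not less than 64, so (b) is unavailable.
Exception (c) does not apply: the briefing note contains only operational data.
Exception (d) does not apply: the briefing note relates to a closed matter.
Exception (e) requires that the agency holds a current Schedule 5 Registration from the Halston Board; but no current Schedule 5 Registration is held, so (e) is unavailable.
No exception applies. The general rule governs.

Yes — the Halston Planning Office must disclose the briefing note.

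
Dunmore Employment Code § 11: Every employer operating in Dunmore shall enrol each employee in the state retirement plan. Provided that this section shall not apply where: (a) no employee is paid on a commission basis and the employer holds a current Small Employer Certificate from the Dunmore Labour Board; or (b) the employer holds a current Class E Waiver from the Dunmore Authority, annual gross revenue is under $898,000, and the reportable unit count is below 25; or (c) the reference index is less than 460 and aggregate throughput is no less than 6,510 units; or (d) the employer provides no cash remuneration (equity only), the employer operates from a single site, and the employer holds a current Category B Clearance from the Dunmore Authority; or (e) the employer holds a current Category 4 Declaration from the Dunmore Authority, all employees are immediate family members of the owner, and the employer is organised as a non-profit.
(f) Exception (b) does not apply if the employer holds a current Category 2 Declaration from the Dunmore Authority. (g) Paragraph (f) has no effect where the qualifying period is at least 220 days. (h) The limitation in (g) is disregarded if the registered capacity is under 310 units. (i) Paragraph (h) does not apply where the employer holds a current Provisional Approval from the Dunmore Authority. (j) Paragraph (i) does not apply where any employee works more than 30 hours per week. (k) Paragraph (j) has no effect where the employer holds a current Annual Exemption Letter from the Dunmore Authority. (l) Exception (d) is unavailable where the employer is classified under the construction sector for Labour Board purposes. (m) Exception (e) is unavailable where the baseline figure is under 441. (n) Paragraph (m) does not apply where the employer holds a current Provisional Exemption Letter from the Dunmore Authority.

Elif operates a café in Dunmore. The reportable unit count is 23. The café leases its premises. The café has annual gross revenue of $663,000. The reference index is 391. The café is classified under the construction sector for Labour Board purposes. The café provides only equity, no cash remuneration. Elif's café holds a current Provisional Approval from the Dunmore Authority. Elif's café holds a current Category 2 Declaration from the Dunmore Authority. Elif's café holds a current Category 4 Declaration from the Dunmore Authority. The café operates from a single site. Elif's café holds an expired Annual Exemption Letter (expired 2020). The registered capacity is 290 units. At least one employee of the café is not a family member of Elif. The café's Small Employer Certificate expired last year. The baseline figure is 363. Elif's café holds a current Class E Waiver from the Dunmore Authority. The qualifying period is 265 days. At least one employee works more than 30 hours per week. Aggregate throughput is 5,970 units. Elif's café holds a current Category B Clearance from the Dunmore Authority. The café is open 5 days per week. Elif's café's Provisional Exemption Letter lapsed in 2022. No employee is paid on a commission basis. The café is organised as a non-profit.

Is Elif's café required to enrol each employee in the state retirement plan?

Exception (a) does not apply: the Small Employer Certificate has expired.
Exception (b) is satisfied on its face — a current Class E Waiver is held; annual gross revenue is $663,000, under the $898,000 limit; the reportable unit count is 23, below the 25 limit. However, paragraphs (f)–(k) must be considered: (f) operates against (b): a current Category 2 Declaration is held. (g) would limit (f) — the qualifying period is 265 days, meeting the 220 days threshold — but (h) sets (g) aside: (h) operates against (g): the registered capacity is 290 units, under the 310 units limit. (i) is triggered (a current Provisional Approval is held), but is displaced by (j): (j) operates — at least one employee exceeds 30 hours/week. (k), which would lift (j), is inapplicable — no current Annual Exemption Letter is held. (b) is therefore removed.
Exception (c) does not apply: aggregate throughput is 5,970 units, short of 6,510 units.
Exception (d): remuneration is equity-only; the employer operates from a single site; a current Category B Clearance is held — every condition holds. However, paragraph (l) must be considered: (l) operates against (d): the café is classified under the construction sector. (d) is therefore removed.
Exception (e) does not apply: at least one employee is not a family member.
No exception is made out. Elif's café falls within the general rule.

Yes — Elif's café must enrol each employee in the state retirement plan.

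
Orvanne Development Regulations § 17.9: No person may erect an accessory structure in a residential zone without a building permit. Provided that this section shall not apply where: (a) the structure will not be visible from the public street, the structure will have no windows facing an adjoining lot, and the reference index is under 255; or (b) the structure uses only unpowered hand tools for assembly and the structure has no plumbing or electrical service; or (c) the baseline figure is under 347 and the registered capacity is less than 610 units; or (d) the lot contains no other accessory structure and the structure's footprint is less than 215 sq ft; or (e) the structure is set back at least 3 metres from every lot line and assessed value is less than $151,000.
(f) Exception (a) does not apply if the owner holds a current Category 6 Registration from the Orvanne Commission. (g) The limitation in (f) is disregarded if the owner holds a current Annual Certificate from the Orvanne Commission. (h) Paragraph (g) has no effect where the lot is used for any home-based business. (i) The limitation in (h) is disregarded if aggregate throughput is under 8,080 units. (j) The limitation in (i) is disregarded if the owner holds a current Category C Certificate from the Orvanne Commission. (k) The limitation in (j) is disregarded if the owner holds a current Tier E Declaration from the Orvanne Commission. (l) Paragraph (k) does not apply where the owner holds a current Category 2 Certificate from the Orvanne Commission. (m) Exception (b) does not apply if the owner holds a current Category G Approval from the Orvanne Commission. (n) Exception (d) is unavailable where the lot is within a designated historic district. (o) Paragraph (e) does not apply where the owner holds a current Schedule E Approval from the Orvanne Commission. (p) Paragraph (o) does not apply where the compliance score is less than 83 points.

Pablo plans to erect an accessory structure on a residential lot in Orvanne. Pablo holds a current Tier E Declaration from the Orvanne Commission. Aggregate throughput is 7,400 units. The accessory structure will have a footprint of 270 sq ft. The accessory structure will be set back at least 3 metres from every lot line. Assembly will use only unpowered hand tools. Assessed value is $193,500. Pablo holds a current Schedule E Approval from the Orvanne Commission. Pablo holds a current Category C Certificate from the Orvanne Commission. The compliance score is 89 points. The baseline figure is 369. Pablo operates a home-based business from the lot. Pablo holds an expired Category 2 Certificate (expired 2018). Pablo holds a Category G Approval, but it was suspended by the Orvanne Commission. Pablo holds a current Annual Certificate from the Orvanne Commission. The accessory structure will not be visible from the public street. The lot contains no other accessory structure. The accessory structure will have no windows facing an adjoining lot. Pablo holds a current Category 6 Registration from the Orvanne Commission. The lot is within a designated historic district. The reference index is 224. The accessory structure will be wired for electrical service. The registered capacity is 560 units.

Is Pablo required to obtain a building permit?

All of (a)'s requirements are met (the structure will not be visible from the street; no windows face an adjoining lot; the reference index is 224, under the 255 limit). Considering the limiting provisions: (f) operates (a current Category 6 Registration is held), but is overridden by (g): (g) is engaged — a current Annual Certificate is held. (h) would limit (g) — a home-based business operates on the lot — but (i) sets (h) aside: (i) applies — aggregate throughput is 7,400 units, under the 8,080 units limit. (j) would limit (i) — a current Category C Certificate is held — but (k) sets (j) aside: (k) operates against (j): a current Tier E Declaration is held. (l), which would lift (k), is not triggered — the Category 2 Certificate is not current. Exception (a) stands.
Exception (b) fails — electrical service is planned.
Exception (c) does not apply: the baseline figure is 369, not under 347.
Exception (d) fails — the structure's footprint is 270 sq ft, not less than 215 sq ft.
Exception (e) requires that assessed value is less than $151,000; but assessed value is $193,500, not less than $151,000, so (e) is unavailable.

No — exception (a) applies; Pablo does not need a building permit.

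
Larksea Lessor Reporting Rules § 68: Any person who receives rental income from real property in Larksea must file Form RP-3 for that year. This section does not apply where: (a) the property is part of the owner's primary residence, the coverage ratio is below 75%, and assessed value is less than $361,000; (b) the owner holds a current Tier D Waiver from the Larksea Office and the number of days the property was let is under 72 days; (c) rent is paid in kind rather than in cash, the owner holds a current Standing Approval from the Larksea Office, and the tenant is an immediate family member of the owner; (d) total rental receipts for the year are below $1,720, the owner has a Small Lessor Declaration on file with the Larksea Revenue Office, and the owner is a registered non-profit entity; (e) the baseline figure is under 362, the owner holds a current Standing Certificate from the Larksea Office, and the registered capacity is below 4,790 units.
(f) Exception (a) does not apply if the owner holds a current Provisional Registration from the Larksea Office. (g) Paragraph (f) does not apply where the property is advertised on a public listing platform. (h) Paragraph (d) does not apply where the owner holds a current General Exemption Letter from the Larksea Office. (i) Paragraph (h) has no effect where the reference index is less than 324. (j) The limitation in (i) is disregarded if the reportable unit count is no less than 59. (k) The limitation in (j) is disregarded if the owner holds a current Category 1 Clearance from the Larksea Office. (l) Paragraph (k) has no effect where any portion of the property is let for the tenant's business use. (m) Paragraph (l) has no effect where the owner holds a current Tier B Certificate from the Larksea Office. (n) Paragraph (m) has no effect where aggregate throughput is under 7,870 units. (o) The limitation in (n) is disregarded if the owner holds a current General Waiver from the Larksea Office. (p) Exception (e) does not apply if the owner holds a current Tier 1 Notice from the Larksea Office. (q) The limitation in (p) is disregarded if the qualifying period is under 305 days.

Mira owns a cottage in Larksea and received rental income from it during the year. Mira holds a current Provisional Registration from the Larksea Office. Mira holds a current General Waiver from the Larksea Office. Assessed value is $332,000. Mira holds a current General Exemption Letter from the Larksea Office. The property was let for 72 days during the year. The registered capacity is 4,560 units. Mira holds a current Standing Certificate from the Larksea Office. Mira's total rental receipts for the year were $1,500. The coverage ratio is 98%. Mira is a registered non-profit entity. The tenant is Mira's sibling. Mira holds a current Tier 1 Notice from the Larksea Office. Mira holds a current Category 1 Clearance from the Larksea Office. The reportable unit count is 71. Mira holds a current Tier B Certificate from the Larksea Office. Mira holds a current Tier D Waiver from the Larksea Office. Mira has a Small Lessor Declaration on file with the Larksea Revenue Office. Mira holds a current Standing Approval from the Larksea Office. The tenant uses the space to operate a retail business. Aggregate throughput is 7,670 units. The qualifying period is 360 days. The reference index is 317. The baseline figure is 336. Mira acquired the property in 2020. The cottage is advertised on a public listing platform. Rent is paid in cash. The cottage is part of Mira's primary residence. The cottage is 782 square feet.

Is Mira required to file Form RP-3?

No — exception (d) applies; Mira is not required to file Form RP-3.

Exception (a) fails — the coverage ratio is 98%, not below 75%.
Exception (b) requires that the number of days the property was let is under 72 days; but the number of days the property was let is 72 days, not under 72 days, so (b) is unavailable.
Exception (c) requires that rent is paid in kind rather than in cash; but rent is paid in cash, so (c) is unavailable.
All of (d)'s requirements are met (total rental receipts for the year are $1,500, below the $1,720 limit; a Small Lessor Declaration is on file; Mira is a registered non-profit). Considering the limiting provisions: (h) applies (a current General Exemption Letter is held), but yields to (i): (i) operates against (h): the reference index is 317, less than the 324 limit. (j) would limit (i) — the reportable unit count is 71, meeting the 59 threshold — but (k) sets (j) aside: (k) is triggered — a current Category 1 Clearance is held. (l) would limit (k) — the space is let for business use — but (m) sets (l) aside: (m) is engaged — a current Tier B Certificate is held. (n) would limit (m) — aggregate throughput is 7,670 units, under the 7,870 units limit — but (o) sets (n) aside: (o) applies — a current General Waiver is held. Exception (d) stands.
Exception (e)'s conditions are all satisfied: the baseline figure is 336, under the 362 limit; a current Standing Certificate is held; the registered capacity is 4,560 units, below the 4,790 units limit. Turning to paragraphs (p)–(q): (p) is engaged — a current Tier 1 Notice is held. (q) does not operate here (the qualifying period is 360 days, not under 305 days), so (p) stands. So (e) is unavailable.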